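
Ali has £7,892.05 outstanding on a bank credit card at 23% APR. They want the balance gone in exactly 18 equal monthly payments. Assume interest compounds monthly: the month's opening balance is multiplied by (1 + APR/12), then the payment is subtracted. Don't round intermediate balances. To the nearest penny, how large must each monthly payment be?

£522.57

Monthly rate r = 23%/12 = 1.91667% = 0.0191667.
Level-payment amortization: P = B₀·r / (1 − (1+r)^(−n)) = 7892.05·0.0191667 / (1 − 1.01917^(−18)).
Denominator 1 − (1+r)^(−18) = 0.289463811.
P = 151.264 / 0.289463811 ≈ 522.57.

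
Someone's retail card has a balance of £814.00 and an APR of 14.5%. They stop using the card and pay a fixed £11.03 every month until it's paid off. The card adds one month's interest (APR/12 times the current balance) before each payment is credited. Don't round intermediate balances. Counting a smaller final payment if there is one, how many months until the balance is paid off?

Monthly rate r = 14.5%/12 = 1.20833% = 0.0120833.
Recurrence: B ← B·(1+r) − £11.03.
Month 1: interest £9.84; balance after payment £812.81.
Month 2: interest £9.82; balance after payment £811.60.
Closed form: n = −ln(1 − rB₀/P)/ln(1+r) = −ln(0.10827)/ln(1.01208) ≈ 185.096, so the balance reaches zero during payment 186.

186 payments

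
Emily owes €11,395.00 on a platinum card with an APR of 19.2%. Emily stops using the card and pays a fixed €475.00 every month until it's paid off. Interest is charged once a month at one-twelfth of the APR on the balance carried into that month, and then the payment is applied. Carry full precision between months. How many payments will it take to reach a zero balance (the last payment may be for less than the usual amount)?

31 months

Monthly rate r = 19.2%/12 = 1.6% = 0.016.
Recurrence: B ← B·(1+r) − €475.00.
Month 1: interest €182.32; balance after payment €11,102.32.
Month 2: interest €177.64; balance after payment €10,804.96.
Closed form: n = −ln(1 − rB₀/P)/ln(1+r) = −ln(0.61617)/ln(1.016) ≈ 30.506, so the balance reaches zero during payment 31.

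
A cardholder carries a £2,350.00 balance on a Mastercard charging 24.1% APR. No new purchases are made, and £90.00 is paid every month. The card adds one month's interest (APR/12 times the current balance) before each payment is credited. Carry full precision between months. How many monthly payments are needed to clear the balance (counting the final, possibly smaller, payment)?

Monthly rate r = 24.1%/12 = 2.00833% = 0.0200833.
Recurrence: B ← B·(1+r) − £90.00.
Month 1: interest £47.20; balance after payment £2,307.20.
Month 2: interest £46.34; balance after payment £2,263.53.
Closed form: n = −ln(1 − rB₀/P)/ln(1+r) = −ln(0.4756)/ln(1.02008) ≈ 37.375, so the balance reaches zero during payment 38.

38 months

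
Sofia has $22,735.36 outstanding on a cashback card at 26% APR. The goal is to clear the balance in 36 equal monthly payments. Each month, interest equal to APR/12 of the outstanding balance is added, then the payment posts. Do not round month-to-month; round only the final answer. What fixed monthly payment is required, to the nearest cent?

$916.02

Monthly rate r = 26%/12 = 2.16667% = 0.0216667.
Level-payment amortization: P = B₀·r / (1 − (1+r)^(−n)) = 22735.36·0.0216667 / (1 − 1.02167^(−36)).
Denominator 1 − (1+r)^(−36) = 0.537759567.
P = 492.599 / 0.537759567 ≈ 916.02.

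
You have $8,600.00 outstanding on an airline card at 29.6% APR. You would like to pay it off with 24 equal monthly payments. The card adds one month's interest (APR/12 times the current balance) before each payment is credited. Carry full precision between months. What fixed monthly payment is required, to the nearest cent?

$479.08

Monthly rate r = 29.6%/12 = 2.46667% = 0.0246667.
Level-payment amortization: P = B₀·r / (1 − (1+r)^(−n)) = 8600.00·0.0246667 / (1 − 1.02467^(−24)).
Denominator 1 − (1+r)^(−24) = 0.44279193.
P = 212.133 / 0.44279193 ≈ 479.08.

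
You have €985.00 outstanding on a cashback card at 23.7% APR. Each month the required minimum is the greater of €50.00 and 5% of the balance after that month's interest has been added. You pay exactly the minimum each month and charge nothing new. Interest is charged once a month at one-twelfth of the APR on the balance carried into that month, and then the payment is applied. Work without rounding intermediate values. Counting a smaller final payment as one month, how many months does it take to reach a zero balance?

26 months

Monthly rate r = 23.7%/12 = 1.975% = 0.01975.
While 5% of the post-interest balance exceeds €50.00, each month B ← (B·(1+r))·(1 − 0.05), i.e. B shrinks by the factor (1+r)·0.95 = 0.96876.
This holds for months 1–1. Entering month 2 the balance is €954.23; 5% of the post-interest balance is now below €50.00, so the flat €50.00 minimum applies from here.
From month 2 a fixed €50.00 at rate r clears €954.23 in 25 more payments. Total: 1 + 25 = 26 months.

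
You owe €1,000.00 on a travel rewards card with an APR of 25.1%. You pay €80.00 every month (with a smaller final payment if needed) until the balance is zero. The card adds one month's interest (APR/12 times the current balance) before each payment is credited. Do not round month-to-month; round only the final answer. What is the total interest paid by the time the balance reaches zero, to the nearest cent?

Monthly rate r = 25.1%/12 = 2.09167% = 0.0209167.
Payoff takes n = ⌈−ln(1 − rB₀/P)/ln(1+r)⌉ = ⌈14.641⌉ = 15 payments; the last is €51.45.
Total paid = 14·€80.00 + €51.45 = €1,171.45.
Total interest = total paid − principal = €1,171.45 − €1,000.00 = €171.45.

€171.45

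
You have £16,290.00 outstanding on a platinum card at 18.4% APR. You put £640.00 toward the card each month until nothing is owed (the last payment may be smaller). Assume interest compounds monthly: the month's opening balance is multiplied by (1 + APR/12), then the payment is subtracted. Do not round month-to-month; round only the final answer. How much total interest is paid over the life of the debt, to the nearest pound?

Monthly rate r = 18.4%/12 = 1.53333% = 0.0153333.
Payoff takes n = ⌈−ln(1 − rB₀/P)/ln(1+r)⌉ = ⌈32.514⌉ = 33 payments; the last is £329.88.
Total paid = 32·£640.00 + £329.88 = £20,809.88.
Total interest = total paid − principal = £20,809.88 − £16,290.00 = £4,519.88.

£4,520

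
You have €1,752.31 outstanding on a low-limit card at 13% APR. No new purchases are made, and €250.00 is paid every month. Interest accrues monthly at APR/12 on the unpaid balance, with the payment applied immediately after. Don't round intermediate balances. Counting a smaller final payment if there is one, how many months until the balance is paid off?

8 payments

Monthly rate r = 13%/12 = 1.08333% = 0.0108333.
Recurrence: B ← B·(1+r) − €250.00.
Month 1: interest €18.98; balance after payment €1,521.29.
Month 2: interest €16.48; balance after payment €1,287.77.
Closed form: n = −ln(1 − rB₀/P)/ln(1+r) = −ln(0.92407)/ln(1.01083) ≈ 7.329, so the balance reaches zero during payment 8.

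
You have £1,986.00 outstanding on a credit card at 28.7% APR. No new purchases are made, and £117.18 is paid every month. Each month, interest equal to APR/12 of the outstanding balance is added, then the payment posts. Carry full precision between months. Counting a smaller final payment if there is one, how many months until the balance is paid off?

22 payments

Monthly rate r = 28.7%/12 = 2.39167% = 0.0239167.
Recurrence: B ← B·(1+r) − £117.18.
Month 1: interest £47.50; balance after payment £1,916.32.
Month 2: interest £45.83; balance after payment £1,844.97.
Closed form: n = −ln(1 − rB₀/P)/ln(1+r) = −ln(0.59465)/ln(1.02392) ≈ 21.992, so the balance reaches zero during payment 22.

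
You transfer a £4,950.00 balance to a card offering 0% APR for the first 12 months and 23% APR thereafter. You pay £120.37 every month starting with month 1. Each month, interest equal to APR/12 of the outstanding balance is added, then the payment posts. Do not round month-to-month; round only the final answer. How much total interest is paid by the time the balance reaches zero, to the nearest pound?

Promo months 1–12 at r₀ = 0%/12 = 0; months 13+ at r₁ = 23%/12 = 0.0191667.
After month 12 (no interest yet): B = £4,950.00 − 12·£120.37 = £3,505.56.
Then at r₁ with £120.37/mo: n₂ = −ln(1 − r₁·B/P)/ln(1+r₁) ≈ 43.03 → 44 more payments.
Total paid = 55·£120.37 + £3.32 = £6,623.67; interest = £6,623.67 − £4,950.00 = £1,673.67.

£1,674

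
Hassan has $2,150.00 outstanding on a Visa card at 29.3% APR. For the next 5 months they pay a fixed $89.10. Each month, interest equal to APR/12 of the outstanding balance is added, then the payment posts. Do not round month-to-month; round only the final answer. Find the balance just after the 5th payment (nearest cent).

$1,957.82

Monthly rate r = 29.3%/12 = 2.44167% = 0.0244167.
Each month: B ← B·(1+r) − $89.10.
Month 1: interest $52.50; balance after payment $2,113.40.
Month 2: interest $51.60; balance after payment $2,075.90.
Month 3: interest $50.69; balance after payment $2,037.48.
Month 4: interest $49.75; balance after payment $1,998.13.
Month 5: interest $48.79; balance after payment $1,957.82.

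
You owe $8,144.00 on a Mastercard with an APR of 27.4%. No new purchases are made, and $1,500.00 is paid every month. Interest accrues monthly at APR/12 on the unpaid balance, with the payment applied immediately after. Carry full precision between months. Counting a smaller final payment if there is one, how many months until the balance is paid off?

6 payments

Monthly rate r = 27.4%/12 = 2.28333% = 0.0228333.
Recurrence: B ← B·(1+r) − $1,500.00.
Month 1: interest $185.95; balance after payment $6,829.95.
Month 2: interest $155.95; balance after payment $5,485.91.
Month 3: interest $125.26; balance after payment $4,111.17.
Month 4: interest $93.87; balance after payment $2,705.04.
Month 5: interest $61.77; balance after payment $1,266.80.
Month 6: interest $28.93; balance after payment $0.00.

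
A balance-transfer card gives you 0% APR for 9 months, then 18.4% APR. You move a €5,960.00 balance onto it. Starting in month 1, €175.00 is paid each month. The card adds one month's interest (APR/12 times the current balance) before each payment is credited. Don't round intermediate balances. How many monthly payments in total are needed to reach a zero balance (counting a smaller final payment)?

Promo months 1–9 at r₀ = 0%/12 = 0; months 10+ at r₁ = 18.4%/12 = 0.0153333.
After month 9 (no interest yet): B = €5,960.00 − 9·€175.00 = €4,385.00.
Then at r₁ with €175.00/mo: n₂ = −ln(1 − r₁·B/P)/ln(1+r₁) ≈ 31.86 → 32 more payments.

41 months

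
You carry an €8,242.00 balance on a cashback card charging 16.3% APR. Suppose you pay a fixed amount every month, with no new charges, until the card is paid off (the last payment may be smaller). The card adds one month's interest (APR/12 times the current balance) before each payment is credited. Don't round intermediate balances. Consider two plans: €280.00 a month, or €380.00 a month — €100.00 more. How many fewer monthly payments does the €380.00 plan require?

Monthly rate r = 16.3%/12 = 1.35833% = 0.0135833.
At €280.00/mo: n = ⌈−ln(1 − rB₀/P)/ln(1+r)⌉ = 38 payments (last €235.81); total interest = total paid − €8,242.00 = €2,353.81.
At €380.00/mo: 26 payments (last €330.23); total interest €1,588.23.
Payments saved = 38 − 26 = 12.

12 fewer payments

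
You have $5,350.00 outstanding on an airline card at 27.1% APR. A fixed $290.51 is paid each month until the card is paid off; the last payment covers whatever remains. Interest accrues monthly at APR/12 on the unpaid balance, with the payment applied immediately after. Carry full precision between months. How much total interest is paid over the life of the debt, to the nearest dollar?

Monthly rate r = 27.1%/12 = 2.25833% = 0.0225833.
Payoff takes n = ⌈−ln(1 − rB₀/P)/ln(1+r)⌉ = ⌈24.076⌉ = 25 payments; the last is $22.33.
Total paid = 24·$290.51 + $22.33 = $6,994.57.
Total interest = total paid − principal = $6,994.57 − $5,350.00 = $1,644.57.

$1,645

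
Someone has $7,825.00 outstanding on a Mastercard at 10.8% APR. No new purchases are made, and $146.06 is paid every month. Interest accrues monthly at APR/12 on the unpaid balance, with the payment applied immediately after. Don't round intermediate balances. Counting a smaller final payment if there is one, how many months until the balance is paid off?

Monthly rate r = 10.8%/12 = 0.9% = 0.009.
Recurrence: B ← B·(1+r) − $146.06.
Month 1: interest $70.43; balance after payment $7,749.36.
Month 2: interest $69.74; balance after payment $7,673.05.
Closed form: n = −ln(1 − rB₀/P)/ln(1+r) = −ln(0.51784)/ln(1.009) ≈ 73.451, so the balance reaches zero during payment 74.

74 payments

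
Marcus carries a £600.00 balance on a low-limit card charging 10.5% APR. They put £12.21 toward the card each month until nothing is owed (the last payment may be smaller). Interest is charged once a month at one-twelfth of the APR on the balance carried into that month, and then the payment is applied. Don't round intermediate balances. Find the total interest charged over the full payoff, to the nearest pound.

Monthly rate r = 10.5%/12 = 0.875% = 0.00875.
Payoff takes n = ⌈−ln(1 − rB₀/P)/ln(1+r)⌉ = ⌈64.518⌉ = 65 payments; the last is £6.34.
Total paid = 64·£12.21 + £6.34 = £787.78.
Total interest = total paid − principal = £787.78 − £600.00 = £187.78.

£188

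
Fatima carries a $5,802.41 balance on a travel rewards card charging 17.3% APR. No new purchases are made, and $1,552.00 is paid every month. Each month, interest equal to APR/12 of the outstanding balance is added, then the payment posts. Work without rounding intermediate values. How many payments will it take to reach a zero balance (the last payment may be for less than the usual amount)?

4 months

Monthly rate r = 17.3%/12 = 1.44167% = 0.0144167.
Recurrence: B ← B·(1+r) − $1,552.00.
Month 1: interest $83.65; balance after payment $4,334.06.
Month 2: interest $62.48; balance after payment $2,844.54.
Month 3: interest $41.01; balance after payment $1,333.55.
Month 4: interest $19.23; balance after payment $0.00.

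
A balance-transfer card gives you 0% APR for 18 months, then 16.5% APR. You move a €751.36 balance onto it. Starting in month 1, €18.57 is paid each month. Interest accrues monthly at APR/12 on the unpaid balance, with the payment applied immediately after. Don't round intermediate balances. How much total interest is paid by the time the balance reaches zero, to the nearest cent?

Promo months 1–18 at r₀ = 0%/12 = 0; months 19+ at r₁ = 16.5%/12 = 0.01375.
After month 18 (no interest yet): B = €751.36 − 18·€18.57 = €417.10.
Then at r₁ with €18.57/mo: n₂ = −ln(1 − r₁·B/P)/ln(1+r₁) ≈ 27.05 → 28 more payments.
Total paid = 45·€18.57 + €0.90 = €836.55; interest = €836.55 − €751.36 = €85.19.

€85.19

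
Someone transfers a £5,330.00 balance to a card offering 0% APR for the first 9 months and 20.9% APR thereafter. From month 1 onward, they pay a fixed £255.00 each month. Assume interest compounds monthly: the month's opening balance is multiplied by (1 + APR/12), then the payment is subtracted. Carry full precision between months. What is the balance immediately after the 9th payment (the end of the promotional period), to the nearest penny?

Promo months 1–9 at r₀ = 0%/12 = 0; months 10+ at r₁ = 20.9%/12 = 0.0174167.
After month 9 (no interest yet): B = £5,330.00 − 9·£255.00 = £3,035.00.

£3,035.00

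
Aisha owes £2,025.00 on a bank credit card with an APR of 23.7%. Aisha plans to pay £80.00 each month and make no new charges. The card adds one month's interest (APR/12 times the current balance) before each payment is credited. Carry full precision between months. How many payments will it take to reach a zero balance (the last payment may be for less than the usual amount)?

36 months

Monthly rate r = 23.7%/12 = 1.975% = 0.01975.
Recurrence: B ← B·(1+r) − £80.00.
Month 1: interest £39.99; balance after payment £1,984.99.
Month 2: interest £39.20; balance after payment £1,944.20.
Closed form: n = −ln(1 − rB₀/P)/ln(1+r) = −ln(0.50008)/ln(1.01975) ≈ 35.434, so the balance reaches zero during payment 36.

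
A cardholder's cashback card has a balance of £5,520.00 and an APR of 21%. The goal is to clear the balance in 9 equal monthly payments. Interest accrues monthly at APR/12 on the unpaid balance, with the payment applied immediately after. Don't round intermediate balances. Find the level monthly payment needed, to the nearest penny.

£668.24

Monthly rate r = 21%/12 = 1.75% = 0.0175.
Level-payment amortization: P = B₀·r / (1 − (1+r)^(−n)) = 5520.00·0.0175 / (1 − 1.0175^(−9)).
Denominator 1 − (1+r)^(−9) = 0.144558651.
P = 96.6 / 0.144558651 ≈ 668.24.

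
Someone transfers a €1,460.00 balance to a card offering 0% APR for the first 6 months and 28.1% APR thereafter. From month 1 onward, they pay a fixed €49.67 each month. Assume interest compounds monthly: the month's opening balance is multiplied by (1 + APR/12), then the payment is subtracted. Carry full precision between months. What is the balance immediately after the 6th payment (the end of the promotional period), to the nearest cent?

€1,161.98

Promo months 1–6 at r₀ = 0%/12 = 0; months 7+ at r₁ = 28.1%/12 = 0.0234167.
After month 6 (no interest yet): B = €1,460.00 − 6·€49.67 = €1,161.98.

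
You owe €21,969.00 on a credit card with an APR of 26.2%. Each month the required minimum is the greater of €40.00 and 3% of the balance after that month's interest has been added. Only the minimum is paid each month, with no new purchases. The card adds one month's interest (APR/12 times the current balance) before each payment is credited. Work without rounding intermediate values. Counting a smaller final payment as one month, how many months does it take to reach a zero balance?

377 months

Monthly rate r = 26.2%/12 = 2.18333% = 0.0218333.
While 3% of the post-interest balance exceeds €40.00, each month B ← (B·(1+r))·(1 − 0.03), i.e. B shrinks by the factor (1+r)·0.97 = 0.99118.
This holds for months 1–319. Entering month 320 the balance is €1,300.87; 3% of the post-interest balance is now below €40.00, so the flat €40.00 minimum applies from here.
From month 320 a fixed €40.00 at rate r clears €1,300.87 in 58 more payments. Total: 319 + 58 = 377 months.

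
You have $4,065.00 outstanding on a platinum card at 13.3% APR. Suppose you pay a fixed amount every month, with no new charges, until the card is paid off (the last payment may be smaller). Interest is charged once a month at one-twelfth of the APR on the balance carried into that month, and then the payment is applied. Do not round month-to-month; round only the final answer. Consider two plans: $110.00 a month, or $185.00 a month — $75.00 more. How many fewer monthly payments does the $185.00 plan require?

22 fewer payments

Monthly rate r = 13.3%/12 = 1.10833% = 0.0110833.
At $110.00/mo: n = ⌈−ln(1 − rB₀/P)/ln(1+r)⌉ = 48 payments (last $88.61); total interest = total paid − $4,065.00 = $1,193.61.
At $185.00/mo: 26 payments (last $59.61); total interest $619.61.
Payments saved = 48 − 26 = 22.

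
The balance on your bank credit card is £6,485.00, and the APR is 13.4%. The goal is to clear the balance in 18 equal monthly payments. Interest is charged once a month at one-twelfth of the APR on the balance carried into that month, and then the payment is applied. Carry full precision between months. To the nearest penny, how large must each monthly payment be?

£399.70

Monthly rate r = 13.4%/12 = 1.11667% = 0.0111667.
Level-payment amortization: P = B₀·r / (1 − (1+r)^(−n)) = 6485.00·0.0111667 / (1 − 1.01117^(−18)).
Denominator 1 − (1+r)^(−18) = 0.181175935.
P = 72.4158 / 0.181175935 ≈ 399.70.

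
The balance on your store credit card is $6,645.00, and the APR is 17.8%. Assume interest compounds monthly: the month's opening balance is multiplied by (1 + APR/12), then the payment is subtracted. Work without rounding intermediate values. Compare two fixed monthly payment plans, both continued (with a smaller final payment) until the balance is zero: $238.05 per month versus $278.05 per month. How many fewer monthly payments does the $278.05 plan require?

Monthly rate r = 17.8%/12 = 1.48333% = 0.0148333.
At $238.05/mo: n = ⌈−ln(1 − rB₀/P)/ln(1+r)⌉ = 37 payments (last $72.53); total interest = total paid − $6,645.00 = $1,997.33.
At $278.05/mo: 30 payments (last $202.76); total interest $1,621.21.
Payments saved = 37 − 30 = 7.

7 fewer payments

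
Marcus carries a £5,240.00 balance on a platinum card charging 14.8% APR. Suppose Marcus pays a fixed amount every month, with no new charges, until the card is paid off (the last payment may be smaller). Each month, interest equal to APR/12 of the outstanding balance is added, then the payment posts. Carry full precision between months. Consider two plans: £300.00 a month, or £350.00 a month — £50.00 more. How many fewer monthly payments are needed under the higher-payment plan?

3 fewer payments

Monthly rate r = 14.8%/12 = 1.23333% = 0.0123333.
At £300.00/mo: n = ⌈−ln(1 − rB₀/P)/ln(1+r)⌉ = 20 payments (last £237.93); total interest = total paid − £5,240.00 = £697.93.
At £350.00/mo: 17 payments (last £229.15); total interest £589.15.
Payments saved = 20 − 17 = 3.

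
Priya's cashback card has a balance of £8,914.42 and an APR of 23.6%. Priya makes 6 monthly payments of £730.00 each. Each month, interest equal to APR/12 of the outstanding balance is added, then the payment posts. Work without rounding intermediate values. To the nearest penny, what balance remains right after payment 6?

Monthly rate r = 23.6%/12 = 1.96667% = 0.0196667.
Each month: B ← B·(1+r) − £730.00.
Month 1: interest £175.32; balance after payment £8,359.74.
Month 2: interest £164.41; balance after payment £7,794.15.
Month 3: interest £153.28; balance after payment £7,217.43.
Month 4: interest £141.94; balance after payment £6,629.37.
Month 5: interest £130.38; balance after payment £6,029.75.
Month 6: interest £118.59; balance after payment £5,418.34.

£5,418.34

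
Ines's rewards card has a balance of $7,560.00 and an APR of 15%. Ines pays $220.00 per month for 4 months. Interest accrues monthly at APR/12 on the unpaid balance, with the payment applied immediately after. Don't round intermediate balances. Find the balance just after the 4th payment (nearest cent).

$7,048.51

Monthly rate r = 15%/12 = 1.25% = 0.0125.
Each month: B ← B·(1+r) − $220.00.
Month 1: interest $94.50; balance after payment $7,434.50.
Month 2: interest $92.93; balance after payment $7,307.43.
Month 3: interest $91.34; balance after payment $7,178.77.
Month 4: interest $89.73; balance after payment $7,048.51.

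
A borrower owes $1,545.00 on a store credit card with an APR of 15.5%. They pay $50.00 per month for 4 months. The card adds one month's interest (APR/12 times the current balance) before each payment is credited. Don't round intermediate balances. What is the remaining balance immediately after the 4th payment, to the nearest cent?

$1,422.48

Monthly rate r = 15.5%/12 = 1.29167% = 0.0129167.
Each month: B ← B·(1+r) − $50.00.
Month 1: interest $19.96; balance after payment $1,514.96.
Month 2: interest $19.57; balance after payment $1,484.52.
Month 3: interest $19.18; balance after payment $1,453.70.
Month 4: interest $18.78; balance after payment $1,422.48.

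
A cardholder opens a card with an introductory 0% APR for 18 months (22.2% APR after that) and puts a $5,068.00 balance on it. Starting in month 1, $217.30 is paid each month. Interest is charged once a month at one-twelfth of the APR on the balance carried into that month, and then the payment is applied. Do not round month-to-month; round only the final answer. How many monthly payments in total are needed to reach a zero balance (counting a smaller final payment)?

Promo months 1–18 at r₀ = 0%/12 = 0; months 19+ at r₁ = 22.2%/12 = 0.0185.
After month 18 (no interest yet): B = $5,068.00 − 18·$217.30 = $1,156.60.
Then at r₁ with $217.30/mo: n₂ = −ln(1 − r₁·B/P)/ln(1+r₁) ≈ 5.65 → 6 more payments.

24 months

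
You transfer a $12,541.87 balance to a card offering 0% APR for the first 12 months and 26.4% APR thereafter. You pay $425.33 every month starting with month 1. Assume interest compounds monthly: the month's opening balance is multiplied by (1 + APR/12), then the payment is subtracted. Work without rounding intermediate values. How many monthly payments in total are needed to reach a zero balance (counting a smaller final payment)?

Promo months 1–12 at r₀ = 0%/12 = 0; months 13+ at r₁ = 26.4%/12 = 0.022.
After month 12 (no interest yet): B = $12,541.87 − 12·$425.33 = $7,437.91.
Then at r₁ with $425.33/mo: n₂ = −ln(1 − r₁·B/P)/ln(1+r₁) ≈ 22.32 → 23 more payments.

35 months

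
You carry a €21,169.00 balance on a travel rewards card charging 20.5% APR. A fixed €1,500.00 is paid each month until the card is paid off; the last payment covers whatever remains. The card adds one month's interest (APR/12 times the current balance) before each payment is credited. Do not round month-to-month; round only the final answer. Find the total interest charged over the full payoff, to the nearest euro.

€3,263

Monthly rate r = 20.5%/12 = 1.70833% = 0.0170833.
Payoff takes n = ⌈−ln(1 − rB₀/P)/ln(1+r)⌉ = ⌈16.286⌉ = 17 payments; the last is €432.00.
Total paid = 16·€1,500.00 + €432.00 = €24,432.00.
Total interest = total paid − principal = €24,432.00 − €21,169.00 = €3,263.00.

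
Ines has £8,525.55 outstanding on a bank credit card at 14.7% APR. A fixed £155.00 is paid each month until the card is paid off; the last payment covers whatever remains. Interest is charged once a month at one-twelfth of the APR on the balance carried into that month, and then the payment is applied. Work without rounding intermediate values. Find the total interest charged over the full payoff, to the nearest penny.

£5,735.37

Monthly rate r = 14.7%/12 = 1.225% = 0.01225.
Payoff takes n = ⌈−ln(1 − rB₀/P)/ln(1+r)⌉ = ⌈92.006⌉ = 93 payments; the last is £0.92.
Total paid = 92·£155.00 + £0.92 = £14,260.92.
Total interest = total paid − principal = £14,260.92 − £8,525.55 = £5,735.37.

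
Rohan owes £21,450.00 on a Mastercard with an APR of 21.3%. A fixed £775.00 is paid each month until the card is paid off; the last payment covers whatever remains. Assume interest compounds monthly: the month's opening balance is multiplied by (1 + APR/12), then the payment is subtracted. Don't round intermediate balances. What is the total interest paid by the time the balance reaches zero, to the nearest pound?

Monthly rate r = 21.3%/12 = 1.775% = 0.01775.
Payoff takes n = ⌈−ln(1 − rB₀/P)/ln(1+r)⌉ = ⌈38.413⌉ = 39 payments; the last is £321.55.
Total paid = 38·£775.00 + £321.55 = £29,771.55.
Total interest = total paid − principal = £29,771.55 − £21,450.00 = £8,321.55.

£8,322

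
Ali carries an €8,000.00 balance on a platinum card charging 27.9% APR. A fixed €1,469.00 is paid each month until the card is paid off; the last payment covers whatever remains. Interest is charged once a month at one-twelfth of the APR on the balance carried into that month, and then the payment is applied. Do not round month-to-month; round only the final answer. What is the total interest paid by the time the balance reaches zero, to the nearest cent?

€654.44

Monthly rate r = 27.9%/12 = 2.325% = 0.02325.
Payoff takes n = ⌈−ln(1 − rB₀/P)/ln(1+r)⌉ = ⌈5.890⌉ = 6 payments; the last is €1,309.44.
Total paid = 5·€1,469.00 + €1,309.44 = €8,654.44.
Total interest = total paid − principal = €8,654.44 − €8,000.00 = €654.44.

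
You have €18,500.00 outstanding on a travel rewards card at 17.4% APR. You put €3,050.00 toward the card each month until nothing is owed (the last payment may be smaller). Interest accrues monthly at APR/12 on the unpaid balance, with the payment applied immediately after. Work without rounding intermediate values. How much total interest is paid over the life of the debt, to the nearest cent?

€1,009.94

Monthly rate r = 17.4%/12 = 1.45% = 0.0145.
Payoff takes n = ⌈−ln(1 − rB₀/P)/ln(1+r)⌉ = ⌈6.395⌉ = 7 payments; the last is €1,209.94.
Total paid = 6·€3,050.00 + €1,209.94 = €19,509.94.
Total interest = total paid − principal = €19,509.94 − €18,500.00 = €1,009.94.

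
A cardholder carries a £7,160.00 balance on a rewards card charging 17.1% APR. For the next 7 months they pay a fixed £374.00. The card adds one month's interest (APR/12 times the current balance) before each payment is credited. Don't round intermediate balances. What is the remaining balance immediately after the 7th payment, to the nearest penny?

Monthly rate r = 17.1%/12 = 1.425% = 0.01425.
Each month: B ← B·(1+r) − £374.00.
Month 1: interest £102.03; balance after payment £6,888.03.
Month 2: interest £98.15; balance after payment £6,612.18.
Month 3: interest £94.22; balance after payment £6,332.41.
Month 4: interest £90.24; balance after payment £6,048.64.
Month 5: interest £86.19; balance after payment £5,760.84.
Month 6: interest £82.09; balance after payment £5,468.93.
Month 7: interest £77.93; balance after payment £5,172.86.

£5,172.86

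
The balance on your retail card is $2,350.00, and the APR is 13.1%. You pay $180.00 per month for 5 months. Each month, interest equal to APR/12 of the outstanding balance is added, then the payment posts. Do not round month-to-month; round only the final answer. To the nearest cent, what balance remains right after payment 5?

$1,561.24

Monthly rate r = 13.1%/12 = 1.09167% = 0.0109167.
Each month: B ← B·(1+r) − $180.00.
Month 1: interest $25.65; balance after payment $2,195.65.
Month 2: interest $23.97; balance after payment $2,039.62.
Month 3: interest $22.27; balance after payment $1,881.89.
Month 4: interest $20.54; balance after payment $1,722.43.
Month 5: interest $18.80; balance after payment $1,561.24.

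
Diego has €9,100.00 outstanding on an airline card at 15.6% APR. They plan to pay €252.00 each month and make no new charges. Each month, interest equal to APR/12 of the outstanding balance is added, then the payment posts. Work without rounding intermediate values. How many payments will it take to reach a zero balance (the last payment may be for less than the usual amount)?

50 payments

Monthly rate r = 15.6%/12 = 1.3% = 0.013.
Recurrence: B ← B·(1+r) − €252.00.
Month 1: interest €118.30; balance after payment €8,966.30.
Month 2: interest €116.56; balance after payment €8,830.86.
Closed form: n = −ln(1 − rB₀/P)/ln(1+r) = −ln(0.53056)/ln(1.013) ≈ 49.072, so the balance reaches zero during payment 50.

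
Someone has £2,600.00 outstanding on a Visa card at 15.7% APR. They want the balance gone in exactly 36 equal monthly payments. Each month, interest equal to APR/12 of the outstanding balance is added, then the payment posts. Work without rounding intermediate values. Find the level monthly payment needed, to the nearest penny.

£91.02

Monthly rate r = 15.7%/12 = 1.30833% = 0.0130833.
Level-payment amortization: P = B₀·r / (1 − (1+r)^(−n)) = 2600.00·0.0130833 / (1 − 1.01308^(−36)).
Denominator 1 − (1+r)^(−36) = 0.373712337.
P = 34.0167 / 0.373712337 ≈ 91.02.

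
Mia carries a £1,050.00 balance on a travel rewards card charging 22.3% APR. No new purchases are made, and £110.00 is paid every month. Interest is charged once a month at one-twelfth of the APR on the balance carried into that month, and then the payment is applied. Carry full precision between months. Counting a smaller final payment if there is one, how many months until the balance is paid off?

Monthly rate r = 22.3%/12 = 1.85833% = 0.0185833.
Recurrence: B ← B·(1+r) − £110.00.
Month 1: interest £19.51; balance after payment £959.51.
Month 2: interest £17.83; balance after payment £867.34.
Closed form: n = −ln(1 − rB₀/P)/ln(1+r) = −ln(0.82261)/ln(1.01858) ≈ 10.605, so the balance reaches zero during payment 11.

11 months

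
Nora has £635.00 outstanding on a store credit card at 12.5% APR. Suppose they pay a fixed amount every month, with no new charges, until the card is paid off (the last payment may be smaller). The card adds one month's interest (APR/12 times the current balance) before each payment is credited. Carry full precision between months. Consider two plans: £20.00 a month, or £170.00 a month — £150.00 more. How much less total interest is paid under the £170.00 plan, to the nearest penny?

Monthly rate r = 12.5%/12 = 1.04167% = 0.0104167.
At £20.00/mo: n = ⌈−ln(1 − rB₀/P)/ln(1+r)⌉ = 39 payments (last £15.04); total interest = total paid − £635.00 = £140.04.
At £170.00/mo: 4 payments (last £141.18); total interest £16.18.
Interest saved = £140.04 − £16.18 = £123.86.

£123.86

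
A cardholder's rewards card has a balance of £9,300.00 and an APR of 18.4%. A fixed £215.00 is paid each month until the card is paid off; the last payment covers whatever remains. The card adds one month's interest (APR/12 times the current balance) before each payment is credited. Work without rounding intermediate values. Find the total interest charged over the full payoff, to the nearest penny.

Monthly rate r = 18.4%/12 = 1.53333% = 0.0153333.
Payoff takes n = ⌈−ln(1 − rB₀/P)/ln(1+r)⌉ = ⌈71.528⌉ = 72 payments; the last is £113.82.
Total paid = 71·£215.00 + £113.82 = £15,378.82.
Total interest = total paid − principal = £15,378.82 − £9,300.00 = £6,078.82.

£6,078.82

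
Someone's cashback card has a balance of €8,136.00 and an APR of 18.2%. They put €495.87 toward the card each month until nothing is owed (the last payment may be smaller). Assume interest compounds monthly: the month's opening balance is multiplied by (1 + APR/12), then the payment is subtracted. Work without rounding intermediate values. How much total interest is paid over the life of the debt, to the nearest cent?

Monthly rate r = 18.2%/12 = 1.51667% = 0.0151667.
Payoff takes n = ⌈−ln(1 − rB₀/P)/ln(1+r)⌉ = ⌈19.010⌉ = 20 payments; the last is €4.76.
Total paid = 19·€495.87 + €4.76 = €9,426.29.
Total interest = total paid − principal = €9,426.29 − €8,136.00 = €1,290.29.

€1,290.29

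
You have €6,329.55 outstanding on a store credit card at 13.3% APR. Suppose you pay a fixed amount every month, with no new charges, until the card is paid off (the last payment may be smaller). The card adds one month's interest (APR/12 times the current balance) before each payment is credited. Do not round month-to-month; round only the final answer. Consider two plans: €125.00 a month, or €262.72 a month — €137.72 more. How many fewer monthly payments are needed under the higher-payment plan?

46 fewer payments

Monthly rate r = 13.3%/12 = 1.10833% = 0.0110833.
At €125.00/mo: n = ⌈−ln(1 − rB₀/P)/ln(1+r)⌉ = 75 payments (last €92.02); total interest = total paid − €6,329.55 = €3,012.47.
At €262.72/mo: 29 payments (last €48.27); total interest €1,074.88.
Payments saved = 75 − 29 = 46.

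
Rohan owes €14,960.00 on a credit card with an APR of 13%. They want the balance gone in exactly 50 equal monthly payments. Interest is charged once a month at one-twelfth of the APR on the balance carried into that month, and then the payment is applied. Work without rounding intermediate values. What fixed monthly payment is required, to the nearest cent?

€389.09

Monthly rate r = 13%/12 = 1.08333% = 0.0108333.
Level-payment amortization: P = B₀·r / (1 − (1+r)^(−n)) = 14960.00·0.0108333 / (1 − 1.01083^(−50)).
Denominator 1 − (1+r)^(−50) = 0.416524991.
P = 162.067 / 0.416524991 ≈ 389.09.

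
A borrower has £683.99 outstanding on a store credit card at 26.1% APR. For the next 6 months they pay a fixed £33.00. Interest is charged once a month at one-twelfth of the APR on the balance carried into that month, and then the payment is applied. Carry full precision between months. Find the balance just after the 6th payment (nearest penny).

Monthly rate r = 26.1%/12 = 2.175% = 0.02175.
Each month: B ← B·(1+r) − £33.00.
Month 1: interest £14.88; balance after payment £665.87.
Month 2: interest £14.48; balance after payment £647.35.
Month 3: interest £14.08; balance after payment £628.43.
Month 4: interest £13.67; balance after payment £609.10.
Month 5: interest £13.25; balance after payment £589.35.
Month 6: interest £12.82; balance after payment £569.16.

£569.16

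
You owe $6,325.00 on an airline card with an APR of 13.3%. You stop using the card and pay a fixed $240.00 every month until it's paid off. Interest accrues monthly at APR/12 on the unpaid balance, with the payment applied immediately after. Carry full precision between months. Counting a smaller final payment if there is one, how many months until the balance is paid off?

32 payments

Monthly rate r = 13.3%/12 = 1.10833% = 0.0110833.
Recurrence: B ← B·(1+r) − $240.00.
Month 1: interest $70.10; balance after payment $6,155.10.
Month 2: interest $68.22; balance after payment $5,983.32.
Closed form: n = −ln(1 − rB₀/P)/ln(1+r) = −ln(0.70791)/ln(1.01108) ≈ 31.340, so the balance reaches zero during payment 32.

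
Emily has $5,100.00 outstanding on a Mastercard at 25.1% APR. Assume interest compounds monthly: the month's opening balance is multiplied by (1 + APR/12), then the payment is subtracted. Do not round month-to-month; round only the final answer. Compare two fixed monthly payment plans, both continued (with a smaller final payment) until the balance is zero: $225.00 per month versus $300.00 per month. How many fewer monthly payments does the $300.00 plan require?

10 fewer payments

Monthly rate r = 25.1%/12 = 2.09167% = 0.0209167.
At $225.00/mo: n = ⌈−ln(1 − rB₀/P)/ln(1+r)⌉ = 32 payments (last $10.28); total interest = total paid − $5,100.00 = $1,885.28.
At $300.00/mo: 22 payments (last $68.52); total interest $1,268.52.
Payments saved = 32 − 22 = 10.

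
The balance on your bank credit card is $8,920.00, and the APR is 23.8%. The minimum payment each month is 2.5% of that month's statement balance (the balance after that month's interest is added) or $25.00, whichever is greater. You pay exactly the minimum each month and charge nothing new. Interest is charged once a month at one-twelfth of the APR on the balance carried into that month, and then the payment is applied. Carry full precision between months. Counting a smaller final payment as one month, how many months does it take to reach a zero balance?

Monthly rate r = 23.8%/12 = 1.98333% = 0.0198333.
While 2.5% of the post-interest balance exceeds $25.00, each month B ← (B·(1+r))·(1 − 0.025), i.e. B shrinks by the factor (1+r)·0.975 = 0.99434.
This holds for months 1–389. Entering month 390 the balance is $979.54; 2.5% of the post-interest balance is now below $25.00, so the flat $25.00 minimum applies from here.
From month 390 a fixed $25.00 at rate r clears $979.54 in 77 more payments. Total: 389 + 77 = 466 months.

466 months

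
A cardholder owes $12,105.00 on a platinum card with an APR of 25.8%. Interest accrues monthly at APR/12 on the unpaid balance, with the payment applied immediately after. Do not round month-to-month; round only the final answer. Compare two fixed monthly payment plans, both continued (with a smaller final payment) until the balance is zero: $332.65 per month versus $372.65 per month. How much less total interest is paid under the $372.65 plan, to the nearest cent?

Monthly rate r = 25.8%/12 = 2.15% = 0.0215.
At $332.65/mo: n = ⌈−ln(1 − rB₀/P)/ln(1+r)⌉ = 72 payments (last $230.11); total interest = total paid − $12,105.00 = $11,743.26.
At $372.65/mo: 57 payments (last $130.59); total interest $8,893.99.
Interest saved = $11,743.26 − $8,893.99 = $2,849.27.

$2,849.27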